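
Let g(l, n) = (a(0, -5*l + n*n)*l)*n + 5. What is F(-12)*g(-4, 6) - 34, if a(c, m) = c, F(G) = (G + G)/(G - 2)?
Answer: -178/7 ≈ -25.429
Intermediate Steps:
F(G) = 2*G/(-2 + G) (F(G) = (2*G)/(-2 + G) = 2*G/(-2 + G))
g(l, n) = 5 (g(l, n) = (0*l)*n + 5 = 0*n + 5 = 0 + 5 = 5)
F(-12)*g(-4, 6) - 34 = (2*(-12)/(-2 - 12))*5 - 34 = (2*(-12)/(-14))*5 - 34 = (2*(-12)*(-1/14))*5 - 34 = (12/7)*5 - 34 = 60/7 - 34 = -178/7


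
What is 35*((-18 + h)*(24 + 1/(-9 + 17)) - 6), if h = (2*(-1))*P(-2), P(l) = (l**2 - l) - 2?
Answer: -88655/4 ≈ -22164.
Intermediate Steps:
P(l) = -2 + l**2 - l
h = -8 (h = (2*(-1))*(-2 + (-2)**2 - 1*(-2)) = -2*(-2 + 4 + 2) = -2*4 = -8)
35*((-18 + h)*(24 + 1/(-9 + 17)) - 6) = 35*((-18 - 8)*(24 + 1/(-9 + 17)) - 6) = 35*(-26*(24 + 1/8) - 6) = 35*(-26*193/8 - 6) = 35*(-2509/4 - 6) = 35*(-2533/4) = -88655/4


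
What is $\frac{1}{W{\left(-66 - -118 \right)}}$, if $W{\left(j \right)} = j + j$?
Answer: $\frac{1}{104} \approx 0.0096154$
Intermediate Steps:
$W{\left(j \right)} = 2 j$
$\frac{1}{W{\left(-66 - -118 \right)}} = \frac{1}{2 \left(-66 - -118\right)} = \frac{1}{2 \left(-66 + 118\right)} = \frac{1}{2 \cdot 52} = \frac{1}{104}$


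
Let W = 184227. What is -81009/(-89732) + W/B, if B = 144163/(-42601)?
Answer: -704227887743097/12936034316 ≈ -54439.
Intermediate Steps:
B = -144163/42601 (B = 144163*(-1/42601) = -144163/42601 ≈ -3.3840)
-81009/(-89732) + W/B = -81009/(-89732) + 184227/(-144163/42601) = -81009*(-1/89732) + 184227*(-42601/144163) = 81009/89732 - 7848254427/144163 = -704227887743097/12936034316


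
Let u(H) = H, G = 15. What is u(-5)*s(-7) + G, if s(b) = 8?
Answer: -25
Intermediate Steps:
u(-5)*s(-7) + G = -5*8 + 15 = -40 + 15 = -25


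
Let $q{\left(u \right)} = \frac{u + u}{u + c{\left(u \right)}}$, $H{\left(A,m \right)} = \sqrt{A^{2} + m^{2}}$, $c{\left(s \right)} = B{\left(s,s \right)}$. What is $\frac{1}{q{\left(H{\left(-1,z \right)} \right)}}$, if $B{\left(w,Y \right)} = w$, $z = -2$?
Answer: $1$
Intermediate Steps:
$c{\left(s \right)} = s$
$q{\left(u \right)} = 1$ ($q{\left(u \right)} = \frac{u + u}{u + u} = \frac{2 u}{2 u} = 2 u \frac{1}{2 u} = 1$)
$\frac{1}{q{\left(H{\left(-1,z \right)} \right)}} = 1^{-1} = 1$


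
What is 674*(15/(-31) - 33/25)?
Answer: -942252/775 ≈ -1215.8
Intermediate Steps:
674*(15/(-31) - 33/25) = 674*(15*(-1/31) - 33*1/25) = 674*(-15/31 - 33/25) = 674*(-1398/775) = -942252/775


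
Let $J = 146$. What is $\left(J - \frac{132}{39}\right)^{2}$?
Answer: $\frac{3437316}{169} \approx 20339.0$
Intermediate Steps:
$\left(J - \frac{132}{39}\right)^{2} = \left(146 - \frac{132}{39}\right)^{2} = \left(146 - \frac{44}{13}\right)^{2} = \left(\frac{1854}{13}\right)^{2} = \frac{3437316}{169}$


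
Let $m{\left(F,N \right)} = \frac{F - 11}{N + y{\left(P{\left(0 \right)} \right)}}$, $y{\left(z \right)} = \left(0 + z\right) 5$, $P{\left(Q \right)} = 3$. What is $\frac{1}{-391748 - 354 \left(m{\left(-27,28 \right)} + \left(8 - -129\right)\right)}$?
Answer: $- \frac{43}{18917126} \approx -2.2731 \cdot 10^{-6}$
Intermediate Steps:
$y{\left(z \right)} = 5 z$ ($y{\left(z \right)} = z 5 = 5 z$)
$m{\left(F,N \right)} = \frac{-11 + F}{15 + N}$ ($m{\left(F,N \right)} = \frac{F - 11}{N + 5 \cdot 3} = \frac{-11 + F}{N + 15} = \frac{-11 + F}{15 + N}$)
$\frac{1}{-391748 - 354 \left(m{\left(-27,28 \right)} + \left(8 - -129\right)\right)} = \frac{1}{-391748 - 354 \left(\frac{-11 - 27}{15 + 28} + \left(8 - -129\right)\right)} = \frac{1}{-391748 - 354 \left(\frac{1}{43} \left(-38\right) + \left(8 + 129\right)\right)} = \frac{1}{-391748 - 354 \left(\frac{1}{43} \left(-38\right) + 137\right)} = \frac{1}{-391748 - 354 \left(- \frac{38}{43} + 137\right)} = \frac{1}{-391748 - \frac{2071962}{43}} = \frac{1}{- \frac{18917126}{43}} = - \frac{43}{18917126}$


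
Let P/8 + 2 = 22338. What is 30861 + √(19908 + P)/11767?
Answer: 30861 + 2*√49649/11767 ≈ 30861.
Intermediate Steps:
P = 178688 (P = -16 + 8*22338 = -16 + 178704 = 178688)
30861 + √(19908 + P)/11767 = 30861 + √(19908 + 178688)/11767 = 30861 + √198596*(1/11767) = 30861 + (2*√49649)*(1/11767) = 30861 + 2*√49649/11767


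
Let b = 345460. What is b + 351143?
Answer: 696603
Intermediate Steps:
b + 351143 = 345460 + 351143 = 696603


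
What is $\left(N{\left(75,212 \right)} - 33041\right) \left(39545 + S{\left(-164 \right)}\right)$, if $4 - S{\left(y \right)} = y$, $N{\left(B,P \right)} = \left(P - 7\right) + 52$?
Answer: $-1301950992$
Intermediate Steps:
$N{\left(B,P \right)} = 45 + P$ ($N{\left(B,P \right)} = \left(-7 + P\right) + 52 = 45 + P$)
$S{\left(y \right)} = 4 - y$
$\left(N{\left(75,212 \right)} - 33041\right) \left(39545 + S{\left(-164 \right)}\right) = \left(\left(45 + 212\right) - 33041\right) \left(39545 + \left(4 - -164\right)\right) = \left(257 - 33041\right) \left(39545 + \left(4 + 164\right)\right) = - 32784 \left(39545 + 168\right) = \left(-32784\right) 39713 = -1301950992$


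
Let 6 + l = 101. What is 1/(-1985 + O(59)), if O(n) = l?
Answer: -1/1890 ≈ -0.00052910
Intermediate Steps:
l = 95 (l = -6 + 101 = 95)
O(n) = 95
1/(-1985 + O(59)) = 1/(-1985 + 95) = 1/(-1890) = -1/1890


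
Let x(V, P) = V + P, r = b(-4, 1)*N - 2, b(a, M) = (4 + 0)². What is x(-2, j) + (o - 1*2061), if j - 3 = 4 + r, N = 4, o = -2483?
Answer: -4477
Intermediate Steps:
b(a, M) = 16 (b(a, M) = 4² = 16)
r = 62 (r = 16*4 - 2 = 64 - 2 = 62)
j = 69 (j = 3 + (4 + 62) = 3 + 66 = 69)
x(V, P) = P + V
x(-2, j) + (o - 1*2061) = (69 - 2) + (-2483 - 1*2061) = 67 + (-2483 - 2061) = 67 - 4544 = -4477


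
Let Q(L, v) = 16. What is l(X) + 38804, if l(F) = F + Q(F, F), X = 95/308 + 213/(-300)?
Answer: 74727727/1925 ≈ 38820.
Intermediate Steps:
X = -773/1925 (X = 95*(1/308) + 213*(-1/300) = 95/308 - 71/100 = -773/1925 ≈ -0.40156)
l(F) = 16 + F (l(F) = F + 16 = 16 + F)
l(X) + 38804 = (16 - 773/1925) + 38804 = 30027/1925 + 38804 = 74727727/1925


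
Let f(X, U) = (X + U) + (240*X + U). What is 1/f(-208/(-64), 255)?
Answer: 4/5173 ≈ 0.00077325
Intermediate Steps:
f(X, U) = 2*U + 241*X (f(X, U) = (U + X) + (U + 240*X) = 2*U + 241*X)
1/f(-208/(-64), 255) = 1/(2*255 + 241*(-208/(-64))) = 1/(510 + 241*(-208*(-1/64))) = 1/(510 + 241*(13/4)) = 1/(510 + 3133/4) = 1/(5173/4) = 4/5173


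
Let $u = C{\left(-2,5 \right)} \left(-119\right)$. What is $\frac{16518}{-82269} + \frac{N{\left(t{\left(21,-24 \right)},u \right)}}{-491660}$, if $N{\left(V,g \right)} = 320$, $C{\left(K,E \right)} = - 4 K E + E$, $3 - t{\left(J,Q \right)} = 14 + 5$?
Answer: $- \frac{135792766}{674139609} \approx -0.20143$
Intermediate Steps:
$t{\left(J,Q \right)} = -16$ ($t{\left(J,Q \right)} = 3 - \left(14 + 5\right) = 3 - 19 = -16$)
$C{\left(K,E \right)} = E - 4 E K$ ($C{\left(K,E \right)} = - 4 E K + E = E - 4 E K$)
$u = -5355$ ($u = 5 \left(1 - -8\right) \left(-119\right) = 5 \left(1 + 8\right) \left(-119\right) = 5 \cdot 9 \left(-119\right) = 45 \left(-119\right) = -5355$)
$\frac{16518}{-82269} + \frac{N{\left(t{\left(21,-24 \right)},u \right)}}{-491660} = \frac{16518}{-82269} + \frac{320}{-491660} = 16518 \left(- \frac{1}{82269}\right) + 320 \left(- \frac{1}{491660}\right) = - \frac{5506}{27423} - \frac{16}{24583} = - \frac{135792766}{674139609}$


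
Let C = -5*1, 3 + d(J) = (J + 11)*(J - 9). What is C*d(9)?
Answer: 15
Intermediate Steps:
d(J) = -3 + (-9 + J)*(11 + J) (d(J) = -3 + (J + 11)*(J - 9) = -3 + (11 + J)*(-9 + J) = -3 + (-9 + J)*(11 + J))
C = -5
C*d(9) = -5*(-102 + 9² + 2*9) = -5*(-102 + 81 + 18) = -5*(-3) = 15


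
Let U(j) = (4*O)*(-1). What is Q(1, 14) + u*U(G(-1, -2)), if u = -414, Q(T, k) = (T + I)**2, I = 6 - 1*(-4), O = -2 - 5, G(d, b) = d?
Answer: -11471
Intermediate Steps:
O = -7
I = 10 (I = 6 + 4 = 10)
U(j) = 28 (U(j) = (4*(-7))*(-1) = -28*(-1) = 28)
Q(T, k) = (10 + T)**2 (Q(T, k) = (T + 10)**2 = (10 + T)**2)
Q(1, 14) + u*U(G(-1, -2)) = (10 + 1)**2 - 414*28 = 11**2 - 11592 = 121 - 11592 = -11471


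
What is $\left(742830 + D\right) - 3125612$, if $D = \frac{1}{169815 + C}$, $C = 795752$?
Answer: $- \frac{2300735667393}{965567} \approx -2.3828 \cdot 10^{6}$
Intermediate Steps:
$D = \frac{1}{965567}$ ($D = \frac{1}{169815 + 795752} = \frac{1}{965567} \approx 1.0357 \cdot 10^{-6}$)
$\left(742830 + D\right) - 3125612 = \left(742830 + \frac{1}{965567}\right) - 3125612 = \frac{717252134611}{965567} - 3125612 = - \frac{2300735667393}{965567}$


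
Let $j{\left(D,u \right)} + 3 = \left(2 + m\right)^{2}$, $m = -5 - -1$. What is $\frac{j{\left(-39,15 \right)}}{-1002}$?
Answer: $- \frac{1}{1002} \approx -0.000998$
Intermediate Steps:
$m = -4$ ($m = -5 + 1 = -4$)
$j{\left(D,u \right)} = 1$ ($j{\left(D,u \right)} = -3 + \left(2 - 4\right)^{2} = -3 + \left(-2\right)^{2} = -3 + 4 = 1$)
$\frac{j{\left(-39,15 \right)}}{-1002} = 1 \frac{1}{-1002} = 1 \left(- \frac{1}{1002}\right) = - \frac{1}{1002}$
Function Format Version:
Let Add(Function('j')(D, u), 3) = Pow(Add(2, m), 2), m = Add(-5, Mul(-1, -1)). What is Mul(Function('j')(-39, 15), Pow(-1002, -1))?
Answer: Rational(-1, 1002) ≈ -0.00099800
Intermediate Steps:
m = -4 (m = Add(-5, 1) = -4)
Function('j')(D, u) = 1 (Function('j')(D, u) = Add(-3, Pow(Add(2, -4), 2)) = Add(-3, Pow(-2, 2)) = Add(-3, 4) = 1)
Mul(Function('j')(-39, 15), Pow(-1002, -1)) = Mul(1, Pow(-1002, -1)) = Mul(1, Rational(-1, 1002)) = Rational(-1, 1002)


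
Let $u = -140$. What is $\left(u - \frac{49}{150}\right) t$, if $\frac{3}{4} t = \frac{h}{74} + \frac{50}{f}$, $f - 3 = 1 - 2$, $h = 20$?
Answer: $- \frac{7872326}{1665} \approx -4728.1$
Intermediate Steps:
$f = 2$ ($f = 3 + \left(1 - 2\right) = 3 - 1 = 2$)
$t = \frac{3740}{111}$ ($t = \frac{4 \left(\frac{20}{74} + \frac{50}{2}\right)}{3} = \frac{4 \left(20 \cdot \frac{1}{74} + 50 \cdot \frac{1}{2}\right)}{3} = \frac{4 \left(\frac{10}{37} + 25\right)}{3} = \frac{4}{3} \cdot \frac{935}{37} = \frac{3740}{111} \approx 33.694$)
$\left(u - \frac{49}{150}\right) t = \left(-140 - \frac{49}{150}\right) \frac{3740}{111} = \left(- \frac{21049}{150}\right) \frac{3740}{111} = - \frac{7872326}{1665}$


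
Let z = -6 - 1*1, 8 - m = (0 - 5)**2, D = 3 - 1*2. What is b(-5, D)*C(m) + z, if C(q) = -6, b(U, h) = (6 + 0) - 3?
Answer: -25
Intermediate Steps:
D = 1 (D = 3 - 2 = 1)
b(U, h) = 3 (b(U, h) = 6 - 3 = 3)
m = -17 (m = 8 - (0 - 5)**2 = 8 - 1*(-5)**2 = 8 - 1*25 = 8 - 25 = -17)
z = -7 (z = -6 - 1 = -7)
b(-5, D)*C(m) + z = 3*(-6) - 7 = -18 - 7 = -25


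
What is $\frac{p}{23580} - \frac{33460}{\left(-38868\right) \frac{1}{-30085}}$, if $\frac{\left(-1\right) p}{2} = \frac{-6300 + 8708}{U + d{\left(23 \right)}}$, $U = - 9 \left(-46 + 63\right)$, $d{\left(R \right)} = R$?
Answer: $- \frac{32143402468247}{1241103825} \approx -25899.0$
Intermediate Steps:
$U = -153$ ($U = \left(-9\right) 17 = -153$)
$p = \frac{2408}{65}$ ($p = - 2 \frac{-6300 + 8708}{-153 + 23} = - 2 \frac{2408}{-130} = - 2 \cdot 2408 \left(- \frac{1}{130}\right) = \left(-2\right) \left(- \frac{1204}{65}\right) = \frac{2408}{65} \approx 37.046$)
$\frac{p}{23580} - \frac{33460}{\left(-38868\right) \frac{1}{-30085}} = \frac{2408}{65 \cdot 23580} - \frac{33460}{\left(-38868\right) \frac{1}{-30085}} = \frac{2408}{65} \cdot \frac{1}{23580} - \frac{33460}{\left(-38868\right) \left(- \frac{1}{30085}\right)} = \frac{602}{383175} - \frac{33460}{\frac{38868}{30085}} = \frac{602}{383175} - \frac{251661025}{9717} = - \frac{32143402468247}{1241103825}$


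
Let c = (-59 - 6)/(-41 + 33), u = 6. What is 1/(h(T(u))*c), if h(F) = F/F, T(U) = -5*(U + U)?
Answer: 8/65 ≈ 0.12308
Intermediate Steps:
T(U) = -10*U
c = 65/8 (c = -65/(-8) = -65*(-1/8) = 65/8 ≈ 8.1250)
h(F) = 1
1/(h(T(u))*c) = 1/(1*(65/8)) = 1/(65/8) = 8/65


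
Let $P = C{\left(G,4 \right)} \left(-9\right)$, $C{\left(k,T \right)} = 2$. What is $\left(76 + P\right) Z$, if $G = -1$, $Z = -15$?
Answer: $-870$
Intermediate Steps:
$P = -18$ ($P = 2 \left(-9\right) = -18$)
$\left(76 + P\right) Z = \left(76 - 18\right) \left(-15\right) = 58 \left(-15\right) = -870$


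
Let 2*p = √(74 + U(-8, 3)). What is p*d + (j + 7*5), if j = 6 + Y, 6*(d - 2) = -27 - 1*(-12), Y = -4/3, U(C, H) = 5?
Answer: 119/3 - √79/4 ≈ 37.445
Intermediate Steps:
Y = -4/3 (Y = -4*⅓ = -4/3 ≈ -1.3333)
p = √79/2 (p = √(74 + 5)/2 = √79/2 ≈ 4.4441)
d = -½ (d = 2 + (-27 - 1*(-12))/6 = 2 + (-27 + 12)/6 = 2 + (⅙)*(-15) = 2 - 5/2 = -½ ≈ -0.50000)
j = 14/3 (j = 6 - 4/3 = 14/3 ≈ 4.6667)
p*d + (j + 7*5) = (√79/2)*(-½) + (14/3 + 7*5) = -√79/4 + (14/3 + 35) = -√79/4 + 119/3 = 119/3 - √79/4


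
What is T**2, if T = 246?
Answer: 60516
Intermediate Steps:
T**2 = 246**2 = 60516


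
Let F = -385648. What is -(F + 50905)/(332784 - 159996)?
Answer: 111581/57596 ≈ 1.9373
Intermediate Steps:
-(F + 50905)/(332784 - 159996) = -(-385648 + 50905)/(332784 - 159996) = -(-334743)/172788 = -1*(-111581/57596) = 111581/57596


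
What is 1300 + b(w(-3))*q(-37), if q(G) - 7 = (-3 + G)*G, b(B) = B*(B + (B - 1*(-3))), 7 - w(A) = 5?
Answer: 22118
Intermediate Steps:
w(A) = 2 (w(A) = 7 - 1*5 = 7 - 5 = 2)
b(B) = B*(3 + 2*B) (b(B) = B*(B + (B + 3)) = B*(B + (3 + B)) = B*(3 + 2*B))
q(G) = 7 + G*(-3 + G) (q(G) = 7 + (-3 + G)*G = 7 + G*(-3 + G))
1300 + b(w(-3))*q(-37) = 1300 + (2*(3 + 2*2))*(7 + (-37)² - 3*(-37)) = 1300 + (2*(3 + 4))*(7 + 1369 + 111) = 1300 + (2*7)*1487 = 1300 + 14*1487 = 1300 + 20818 = 22118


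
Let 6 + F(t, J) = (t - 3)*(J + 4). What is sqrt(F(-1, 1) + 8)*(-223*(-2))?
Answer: 1338*I*sqrt(2) ≈ 1892.2*I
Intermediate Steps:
F(t, J) = -6 + (-3 + t)*(4 + J) (F(t, J) = -6 + (t - 3)*(J + 4) = -6 + (-3 + t)*(4 + J))
sqrt(F(-1, 1) + 8)*(-223*(-2)) = sqrt((-18 - 3*1 + 4*(-1) + 1*(-1)) + 8)*(-223*(-2)) = sqrt((-18 - 3 - 4 - 1) + 8)*446 = sqrt(-26 + 8)*446 = sqrt(-18)*446 = (3*I*sqrt(2))*446 = 1338*I*sqrt(2)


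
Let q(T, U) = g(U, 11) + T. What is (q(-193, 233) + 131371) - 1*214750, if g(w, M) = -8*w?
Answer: -85436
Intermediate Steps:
q(T, U) = T - 8*U (q(T, U) = -8*U + T = T - 8*U)
(q(-193, 233) + 131371) - 1*214750 = ((-193 - 8*233) + 131371) - 1*214750 = ((-193 - 1864) + 131371) - 214750 = (-2057 + 131371) - 214750 = 129314 - 214750 = -85436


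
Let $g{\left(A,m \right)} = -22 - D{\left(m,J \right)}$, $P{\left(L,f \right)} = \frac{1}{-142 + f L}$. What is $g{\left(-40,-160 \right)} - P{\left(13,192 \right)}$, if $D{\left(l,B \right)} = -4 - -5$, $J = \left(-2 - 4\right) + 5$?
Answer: $- \frac{54143}{2354} \approx -23.0$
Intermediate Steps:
$P{\left(L,f \right)} = \frac{1}{-142 + L f}$
$J = -1$ ($J = -6 + 5 = -1$)
$D{\left(l,B \right)} = 1$ ($D{\left(l,B \right)} = -4 + 5 = 1$)
$g{\left(A,m \right)} = -23$ ($g{\left(A,m \right)} = -22 - 1 = -23$)
$g{\left(-40,-160 \right)} - P{\left(13,192 \right)} = -23 - \frac{1}{-142 + 13 \cdot 192} = -23 - \frac{1}{-142 + 2496} = -23 - \frac{1}{2354} = - \frac{54143}{2354}$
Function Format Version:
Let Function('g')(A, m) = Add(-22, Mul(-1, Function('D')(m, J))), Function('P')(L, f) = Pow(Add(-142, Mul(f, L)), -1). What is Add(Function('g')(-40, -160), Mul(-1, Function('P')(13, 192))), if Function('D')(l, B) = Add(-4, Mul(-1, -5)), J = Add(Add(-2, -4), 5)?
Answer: Rational(-54143, 2354) ≈ -23.000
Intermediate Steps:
Function('P')(L, f) = Pow(Add(-142, Mul(L, f)), -1)
J = -1 (J = Add(-6, 5) = -1)
Function('D')(l, B) = 1 (Function('D')(l, B) = Add(-4, 5) = 1)
Function('g')(A, m) = -23 (Function('g')(A, m) = Add(-22, Mul(-1, 1)) = Add(-22, -1) = -23)
Add(Function('g')(-40, -160), Mul(-1, Function('P')(13, 192))) = Add(-23, Mul(-1, Pow(Add(-142, Mul(13, 192)), -1))) = Add(-23, Mul(-1, Pow(Add(-142, 2496), -1))) = Add(-23, Mul(-1, Pow(2354, -1))) = Add(-23, Mul(-1, Rational(1, 2354))) = Add(-23, Rational(-1, 2354)) = Rational(-54143, 2354)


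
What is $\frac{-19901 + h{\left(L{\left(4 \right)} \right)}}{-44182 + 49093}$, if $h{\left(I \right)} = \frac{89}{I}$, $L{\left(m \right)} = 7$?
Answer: $- \frac{46406}{11459} \approx -4.0497$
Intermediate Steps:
$\frac{-19901 + h{\left(L{\left(4 \right)} \right)}}{-44182 + 49093} = \frac{-19901 + \frac{89}{7}}{-44182 + 49093} = \frac{-19901 + 89 \cdot \frac{1}{7}}{4911} = \left(-19901 + \frac{89}{7}\right) \frac{1}{4911} = \left(- \frac{139218}{7}\right) \frac{1}{4911} = - \frac{46406}{11459}$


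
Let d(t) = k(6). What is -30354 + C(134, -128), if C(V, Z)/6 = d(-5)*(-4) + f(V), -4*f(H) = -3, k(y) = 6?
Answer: -60987/2 ≈ -30494.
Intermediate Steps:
f(H) = ¾ (f(H) = -¼*(-3) = ¾)
d(t) = 6
C(V, Z) = -279/2 (C(V, Z) = 6*(6*(-4) + ¾) = 6*(-24 + ¾) = 6*(-93/4) = -279/2)
-30354 + C(134, -128) = -30354 - 279/2 = -60987/2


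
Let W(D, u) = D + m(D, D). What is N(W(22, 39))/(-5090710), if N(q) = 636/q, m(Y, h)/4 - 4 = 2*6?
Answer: -159/109450265 ≈ -1.4527e-6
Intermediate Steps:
m(Y, h) = 64 (m(Y, h) = 16 + 4*(2*6) = 16 + 4*12 = 16 + 48 = 64)
W(D, u) = 64 + D (W(D, u) = D + 64 = 64 + D)
N(W(22, 39))/(-5090710) = (636/(64 + 22))/(-5090710) = (636/86)*(-1/5090710) = (636*(1/86))*(-1/5090710) = (318/43)*(-1/5090710) = -159/109450265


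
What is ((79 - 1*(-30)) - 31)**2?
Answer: 6084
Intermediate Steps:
((79 - 1*(-30)) - 31)**2 = ((79 + 30) - 31)**2 = (109 - 31)**2 = 78**2 = 6084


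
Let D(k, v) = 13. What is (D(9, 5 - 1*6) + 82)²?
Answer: 9025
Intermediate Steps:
(D(9, 5 - 1*6) + 82)² = (13 + 82)² = 95² = 9025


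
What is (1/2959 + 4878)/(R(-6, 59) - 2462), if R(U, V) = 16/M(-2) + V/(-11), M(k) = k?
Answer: -14434003/7324601 ≈ -1.9706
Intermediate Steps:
R(U, V) = -8 - V/11 (R(U, V) = 16/(-2) + V/(-11) = 16*(-½) + V*(-1/11) = -8 - V/11)
(1/2959 + 4878)/(R(-6, 59) - 2462) = (1/2959 + 4878)/((-8 - 1/11*59) - 2462) = (1/2959 + 4878)/((-8 - 59/11) - 2462) = 14434003/(2959*(-147/11 - 2462)) = 14434003/(2959*(-27229/11)) = (14434003/2959)*(-11/27229) = -14434003/7324601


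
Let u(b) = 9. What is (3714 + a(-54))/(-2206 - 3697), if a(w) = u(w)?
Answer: -3723/5903 ≈ -0.63070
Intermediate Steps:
a(w) = 9
(3714 + a(-54))/(-2206 - 3697) = (3714 + 9)/(-2206 - 3697) = 3723/(-5903) = 3723*(-1/5903) = -3723/5903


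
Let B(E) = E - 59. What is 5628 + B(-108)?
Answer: 5461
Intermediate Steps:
B(E) = -59 + E
5628 + B(-108) = 5628 + (-59 - 108) = 5628 - 167 = 5461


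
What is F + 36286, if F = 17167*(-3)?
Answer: -15215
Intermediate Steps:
F = -51501
F + 36286 = -51501 + 36286 = -15215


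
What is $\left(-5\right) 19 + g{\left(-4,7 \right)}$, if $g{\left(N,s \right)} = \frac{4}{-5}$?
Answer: $- \frac{479}{5} \approx -95.8$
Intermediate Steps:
$g{\left(N,s \right)} = - \frac{4}{5}$ ($g{\left(N,s \right)} = 4 \left(- \frac{1}{5}\right) = - \frac{4}{5}$)
$\left(-5\right) 19 + g{\left(-4,7 \right)} = \left(-5\right) 19 - \frac{4}{5} = -95 - \frac{4}{5} = - \frac{479}{5}$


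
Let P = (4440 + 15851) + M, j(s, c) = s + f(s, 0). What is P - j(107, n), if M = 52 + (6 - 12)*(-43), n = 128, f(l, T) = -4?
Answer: 20498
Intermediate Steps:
M = 310 (M = 52 - 6*(-43) = 52 + 258 = 310)
j(s, c) = -4 + s (j(s, c) = s - 4 = -4 + s)
P = 20601 (P = (4440 + 15851) + 310 = 20291 + 310 = 20601)
P - j(107, n) = 20601 - (-4 + 107) = 20601 - 1*103 = 20601 - 103 = 20498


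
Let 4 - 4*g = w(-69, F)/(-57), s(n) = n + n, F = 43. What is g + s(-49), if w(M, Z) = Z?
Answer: -22073/228 ≈ -96.811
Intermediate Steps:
s(n) = 2*n
g = 271/228 (g = 1 - 43/(4*(-57)) = 1 - 43*(-1)/(4*57) = 1 - ¼*(-43/57) = 1 + 43/228 = 271/228 ≈ 1.1886)
g + s(-49) = 271/228 + 2*(-49) = 271/228 - 98 = -22073/228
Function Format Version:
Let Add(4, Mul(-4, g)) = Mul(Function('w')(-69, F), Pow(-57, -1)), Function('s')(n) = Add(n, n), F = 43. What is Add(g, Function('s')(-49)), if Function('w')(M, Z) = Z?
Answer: Rational(-22073, 228) ≈ -96.811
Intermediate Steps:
Function('s')(n) = Mul(2, n)
g = Rational(271, 228) (g = Add(1, Mul(Rational(-1, 4), Mul(43, Pow(-57, -1)))) = Add(1, Mul(Rational(-1, 4), Mul(43, Rational(-1, 57)))) = Add(1, Mul(Rational(-1, 4), Rational(-43, 57))) = Add(1, Rational(43, 228)) = Rational(271, 228) ≈ 1.1886)
Add(g, Function('s')(-49)) = Add(Rational(271, 228), Mul(2, -49)) = Add(Rational(271, 228), -98) = Rational(-22073, 228)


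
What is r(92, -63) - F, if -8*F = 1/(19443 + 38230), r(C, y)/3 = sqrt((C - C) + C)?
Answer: 1/461384 + 6*sqrt(23) ≈ 28.775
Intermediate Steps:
r(C, y) = 3*sqrt(C) (r(C, y) = 3*sqrt((C - C) + C) = 3*sqrt(0 + C) = 3*sqrt(C))
F = -1/461384 (F = -1/(8*(19443 + 38230)) = -1/8/57673 = -1/8*1/57673 = -1/461384 ≈ -2.1674e-6)
r(92, -63) - F = 3*sqrt(92) - 1*(-1/461384) = 3*(2*sqrt(23)) + 1/461384 = 6*sqrt(23) + 1/461384 = 1/461384 + 6*sqrt(23)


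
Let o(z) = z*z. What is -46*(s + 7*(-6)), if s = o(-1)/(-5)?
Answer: 9706/5 ≈ 1941.2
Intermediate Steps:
o(z) = z²
s = -⅕ (s = (-1)²/(-5) = 1*(-⅕) = -⅕ ≈ -0.20000)
-46*(s + 7*(-6)) = -46*(-⅕ + 7*(-6)) = -46*(-⅕ - 42) = -46*(-211/5) = 9706/5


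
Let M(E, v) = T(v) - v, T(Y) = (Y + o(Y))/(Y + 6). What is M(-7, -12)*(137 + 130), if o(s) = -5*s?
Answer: 1068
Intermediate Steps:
T(Y) = -4*Y/(6 + Y) (T(Y) = (Y - 5*Y)/(Y + 6) = (-4*Y)/(6 + Y) = -4*Y/(6 + Y))
M(E, v) = -v - 4*v/(6 + v) (M(E, v) = -4*v/(6 + v) - v = -v - 4*v/(6 + v))
M(-7, -12)*(137 + 130) = (-12*(-10 - 1*(-12))/(6 - 12))*(137 + 130) = -12*(-10 + 12)/(-6)*267 = -12*(-⅙)*2*267 = 4*267 = 1068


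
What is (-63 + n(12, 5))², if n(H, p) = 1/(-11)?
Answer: 481636/121 ≈ 3980.5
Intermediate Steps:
n(H, p) = -1/11
(-63 + n(12, 5))² = (-63 - 1/11)² = (-694/11)² = 481636/121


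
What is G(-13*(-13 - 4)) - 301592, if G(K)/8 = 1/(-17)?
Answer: -5127072/17 ≈ -3.0159e+5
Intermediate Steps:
G(K) = -8/17 (G(K) = 8/(-17) = 8*(-1/17) = -8/17)
G(-13*(-13 - 4)) - 301592 = -8/17 - 301592 = -5127072/17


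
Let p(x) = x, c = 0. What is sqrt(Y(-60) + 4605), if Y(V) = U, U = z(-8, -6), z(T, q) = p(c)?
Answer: sqrt(4605) ≈ 67.860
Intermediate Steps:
z(T, q) = 0
U = 0
Y(V) = 0
sqrt(Y(-60) + 4605) = sqrt(0 + 4605) = sqrt(4605)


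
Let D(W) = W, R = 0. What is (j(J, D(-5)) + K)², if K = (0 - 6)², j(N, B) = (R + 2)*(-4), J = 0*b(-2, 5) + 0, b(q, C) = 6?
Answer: 784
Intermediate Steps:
J = 0 (J = 0*6 + 0 = 0 + 0 = 0)
j(N, B) = -8 (j(N, B) = (0 + 2)*(-4) = 2*(-4) = -8)
K = 36 (K = (-6)² = 36)
(j(J, D(-5)) + K)² = (-8 + 36)² = 28² = 784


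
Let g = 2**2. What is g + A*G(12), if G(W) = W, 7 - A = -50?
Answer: 688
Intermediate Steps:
A = 57 (A = 7 - 1*(-50) = 7 + 50 = 57)
g = 4
g + A*G(12) = 4 + 57*12 = 4 + 684 = 688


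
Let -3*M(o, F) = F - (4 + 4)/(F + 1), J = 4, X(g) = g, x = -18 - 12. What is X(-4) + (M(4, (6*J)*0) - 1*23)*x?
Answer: 606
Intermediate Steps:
x = -30
M(o, F) = -F/3 + 8/(3*(1 + F)) (M(o, F) = -(F - (4 + 4)/(F + 1))/3 = -(F - 8/(1 + F))/3 = -F/3 + 8/(3*(1 + F)))
X(-4) + (M(4, (6*J)*0) - 1*23)*x = -4 + ((8 - 6*4*0 - ((6*4)*0)²)/(3*(1 + (6*4)*0)) - 1*23)*(-30) = -4 + ((8 - 24*0 - (24*0)²)/(3*(1 + 24*0)) - 23)*(-30) = -4 + ((8 - 1*0 - 1*0²)/(3*(1 + 0)) - 23)*(-30) = -4 + ((⅓)*(8 + 0 - 1*0)/1 - 23)*(-30) = -4 + ((⅓)*1*(8 + 0 + 0) - 23)*(-30) = -4 + ((⅓)*1*8 - 23)*(-30) = -4 + (8/3 - 23)*(-30) = -4 - 61/3*(-30) = -4 + 610 = 606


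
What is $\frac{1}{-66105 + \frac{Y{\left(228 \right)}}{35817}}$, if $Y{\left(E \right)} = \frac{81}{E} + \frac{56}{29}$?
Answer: $- \frac{78940668}{5218372853101} \approx -1.5127 \cdot 10^{-5}$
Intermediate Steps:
$Y{\left(E \right)} = \frac{56}{29} + \frac{81}{E}$ ($Y{\left(E \right)} = \frac{81}{E} + 56 \cdot \frac{1}{29} = \frac{81}{E} + \frac{56}{29} = \frac{56}{29} + \frac{81}{E}$)
$\frac{1}{-66105 + \frac{Y{\left(228 \right)}}{35817}} = \frac{1}{-66105 + \frac{\frac{56}{29} + \frac{81}{228}}{35817}} = \frac{1}{-66105 + \left(\frac{56}{29} + 81 \cdot \frac{1}{228}\right) \frac{1}{35817}} = \frac{1}{-66105 + \left(\frac{56}{29} + \frac{27}{76}\right) \frac{1}{35817}} = \frac{1}{-66105 + \frac{5039}{2204} \cdot \frac{1}{35817}} = \frac{1}{-66105 + \frac{5039}{78940668}} = \frac{1}{- \frac{5218372853101}{78940668}} = - \frac{78940668}{5218372853101}$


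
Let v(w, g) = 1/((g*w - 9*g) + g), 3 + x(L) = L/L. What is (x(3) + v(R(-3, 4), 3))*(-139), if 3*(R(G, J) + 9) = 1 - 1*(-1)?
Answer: 13761/49 ≈ 280.84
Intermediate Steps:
x(L) = -2 (x(L) = -3 + L/L = -3 + 1 = -2)
R(G, J) = -25/3 (R(G, J) = -9 + (1 - 1*(-1))/3 = -9 + (1 + 1)/3 = -9 + (⅓)*2 = -9 + ⅔ = -25/3)
v(w, g) = 1/(-8*g + g*w) (v(w, g) = 1/((-9*g + g*w) + g) = 1/(-8*g + g*w))
(x(3) + v(R(-3, 4), 3))*(-139) = (-2 + 1/(3*(-8 - 25/3)))*(-139) = (-2 + 1/(3*(-49/3)))*(-139) = (-2 + (⅓)*(-3/49))*(-139) = (-2 - 1/49)*(-139) = -99/49*(-139) = 13761/49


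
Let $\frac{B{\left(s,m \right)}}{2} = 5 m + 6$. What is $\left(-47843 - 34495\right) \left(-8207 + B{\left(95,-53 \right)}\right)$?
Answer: $718399050$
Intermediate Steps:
$B{\left(s,m \right)} = 12 + 10 m$ ($B{\left(s,m \right)} = 2 \left(5 m + 6\right) = 2 \left(6 + 5 m\right) = 12 + 10 m$)
$\left(-47843 - 34495\right) \left(-8207 + B{\left(95,-53 \right)}\right) = \left(-47843 - 34495\right) \left(-8207 + \left(12 + 10 \left(-53\right)\right)\right) = - 82338 \left(-8207 + \left(12 - 530\right)\right) = - 82338 \left(-8207 - 518\right) = \left(-82338\right) \left(-8725\right) = 718399050$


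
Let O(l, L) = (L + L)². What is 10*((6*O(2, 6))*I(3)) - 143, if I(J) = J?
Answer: 25777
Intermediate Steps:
O(l, L) = 4*L² (O(l, L) = (2*L)² = 4*L²)
10*((6*O(2, 6))*I(3)) - 143 = 10*((6*(4*6²))*3) - 143 = 10*((6*(4*36))*3) - 143 = 10*((6*144)*3) - 143 = 10*(864*3) - 143 = 10*2592 - 143 = 25920 - 143 = 25777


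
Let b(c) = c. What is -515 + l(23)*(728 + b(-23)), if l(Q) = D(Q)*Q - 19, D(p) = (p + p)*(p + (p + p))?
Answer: 51452500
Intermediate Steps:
D(p) = 6*p² (D(p) = (2*p)*(p + 2*p) = (2*p)*(3*p) = 6*p²)
l(Q) = -19 + 6*Q³ (l(Q) = (6*Q²)*Q - 19 = 6*Q³ - 19 = -19 + 6*Q³)
-515 + l(23)*(728 + b(-23)) = -515 + (-19 + 6*23³)*(728 - 23) = -515 + (-19 + 6*12167)*705 = -515 + (-19 + 73002)*705 = -515 + 72983*705 = -515 + 51453015 = 51452500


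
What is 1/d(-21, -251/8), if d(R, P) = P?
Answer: -8/251 ≈ -0.031873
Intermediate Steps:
1/d(-21, -251/8) = 1/(-251/8) = -8/251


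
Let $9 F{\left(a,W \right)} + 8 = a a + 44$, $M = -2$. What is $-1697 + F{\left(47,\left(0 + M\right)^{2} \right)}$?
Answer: $- \frac{13028}{9} \approx -1447.6$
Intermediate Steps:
$F{\left(a,W \right)} = 4 + \frac{a^{2}}{9}$ ($F{\left(a,W \right)} = - \frac{8}{9} + \frac{a a + 44}{9} = - \frac{8}{9} + \frac{a^{2} + 44}{9} = - \frac{8}{9} + \frac{44 + a^{2}}{9} = - \frac{8}{9} + \left(\frac{44}{9} + \frac{a^{2}}{9}\right) = 4 + \frac{a^{2}}{9}$)
$-1697 + F{\left(47,\left(0 + M\right)^{2} \right)} = -1697 + \left(4 + \frac{47^{2}}{9}\right) = -1697 + \left(4 + \frac{1}{9} \cdot 2209\right) = -1697 + \left(4 + \frac{2209}{9}\right) = -1697 + \frac{2245}{9} = - \frac{13028}{9}$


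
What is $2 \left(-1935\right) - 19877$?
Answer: $-23747$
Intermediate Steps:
$2 \left(-1935\right) - 19877 = -3870 - 19877 = -23747$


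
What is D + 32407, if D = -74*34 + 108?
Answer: 29999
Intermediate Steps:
D = -2408 (D = -2516 + 108 = -2408)
D + 32407 = -2408 + 32407 = 29999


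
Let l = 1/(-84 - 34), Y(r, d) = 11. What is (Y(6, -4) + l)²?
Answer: 1682209/13924 ≈ 120.81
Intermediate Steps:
l = -1/118 (l = 1/(-118) = -1/118 ≈ -0.0084746)
(Y(6, -4) + l)² = (11 - 1/118)² = (1297/118)² = 1682209/13924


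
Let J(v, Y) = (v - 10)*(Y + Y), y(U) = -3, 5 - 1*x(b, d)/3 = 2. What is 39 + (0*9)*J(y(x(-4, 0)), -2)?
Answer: 39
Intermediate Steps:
x(b, d) = 9 (x(b, d) = 15 - 3*2 = 15 - 6 = 9)
J(v, Y) = 2*Y*(-10 + v) (J(v, Y) = (-10 + v)*(2*Y) = 2*Y*(-10 + v))
39 + (0*9)*J(y(x(-4, 0)), -2) = 39 + (0*9)*(2*(-2)*(-10 - 3)) = 39 + 0*(2*(-2)*(-13)) = 39 + 0*52 = 39 + 0 = 39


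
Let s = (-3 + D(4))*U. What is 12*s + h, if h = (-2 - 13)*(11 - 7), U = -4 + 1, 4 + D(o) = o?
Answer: 48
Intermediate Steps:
D(o) = -4 + o
U = -3
s = 9 (s = (-3 + (-4 + 4))*(-3) = (-3 + 0)*(-3) = -3*(-3) = 9)
h = -60 (h = -15*4 = -60)
12*s + h = 12*9 - 60 = 108 - 60 = 48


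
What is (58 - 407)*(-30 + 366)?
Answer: -117264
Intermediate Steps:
(58 - 407)*(-30 + 366) = -349*336 = -117264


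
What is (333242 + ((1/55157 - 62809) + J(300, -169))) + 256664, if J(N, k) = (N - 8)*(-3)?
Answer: 29024771698/55157 ≈ 5.2622e+5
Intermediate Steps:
J(N, k) = 24 - 3*N (J(N, k) = (-8 + N)*(-3) = 24 - 3*N)
(333242 + ((1/55157 - 62809) + J(300, -169))) + 256664 = (333242 + ((1/55157 - 62809) + (24 - 3*300))) + 256664 = (333242 + ((1/55157 - 62809) + (24 - 900))) + 256664 = (333242 + (-3464356012/55157 - 876)) + 256664 = (333242 - 3512673544/55157) + 256664 = 14867955450/55157 + 256664 = 29024771698/55157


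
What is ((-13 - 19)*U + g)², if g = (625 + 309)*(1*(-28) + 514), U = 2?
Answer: 205988899600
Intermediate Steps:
g = 453924 (g = 934*(-28 + 514) = 934*486 = 453924)
((-13 - 19)*U + g)² = ((-13 - 19)*2 + 453924)² = (-32*2 + 453924)² = (-64 + 453924)² = 453860² = 205988899600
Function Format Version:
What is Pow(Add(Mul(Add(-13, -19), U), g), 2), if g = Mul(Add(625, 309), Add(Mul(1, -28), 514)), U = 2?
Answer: 205988899600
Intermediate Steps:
g = 453924 (g = Mul(934, Add(-28, 514)) = Mul(934, 486) = 453924)
Pow(Add(Mul(Add(-13, -19), U), g), 2) = Pow(Add(Mul(Add(-13, -19), 2), 453924), 2) = Pow(Add(Mul(-32, 2), 453924), 2) = Pow(Add(-64, 453924), 2) = Pow(453860, 2) = 205988899600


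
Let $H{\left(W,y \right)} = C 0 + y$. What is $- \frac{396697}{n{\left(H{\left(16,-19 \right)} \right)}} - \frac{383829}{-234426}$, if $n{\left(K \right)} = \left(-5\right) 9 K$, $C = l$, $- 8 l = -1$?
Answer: $- \frac{30889305709}{66811410} \approx -462.34$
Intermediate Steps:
$l = \frac{1}{8}$ ($l = \left(- \frac{1}{8}\right) \left(-1\right) = \frac{1}{8} \approx 0.125$)
$C = \frac{1}{8} \approx 0.125$
$H{\left(W,y \right)} = y$ ($H{\left(W,y \right)} = \frac{1}{8} \cdot 0 + y = 0 + y = y$)
$n{\left(K \right)} = - 45 K$
$- \frac{396697}{n{\left(H{\left(16,-19 \right)} \right)}} - \frac{383829}{-234426} = - \frac{396697}{\left(-45\right) \left(-19\right)} - \frac{383829}{-234426} = - \frac{396697}{855} - - \frac{127943}{78142} = \left(-396697\right) \frac{1}{855} + \frac{127943}{78142} = - \frac{396697}{855} + \frac{127943}{78142} = - \frac{30889305709}{66811410}$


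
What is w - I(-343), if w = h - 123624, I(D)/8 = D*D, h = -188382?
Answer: -1253198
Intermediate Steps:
I(D) = 8*D**2 (I(D) = 8*(D*D) = 8*D**2)
w = -312006 (w = -188382 - 123624 = -312006)
w - I(-343) = -312006 - 8*(-343)**2 = -312006 - 8*117649 = -312006 - 1*941192 = -312006 - 941192 = -1253198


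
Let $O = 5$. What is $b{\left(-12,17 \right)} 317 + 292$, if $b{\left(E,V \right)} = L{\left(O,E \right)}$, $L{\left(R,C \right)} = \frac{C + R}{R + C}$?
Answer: $609$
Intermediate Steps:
$L{\left(R,C \right)} = 1$ ($L{\left(R,C \right)} = \frac{C + R}{C + R} = 1$)
$b{\left(E,V \right)} = 1$
$b{\left(-12,17 \right)} 317 + 292 = 1 \cdot 317 + 292 = 317 + 292 = 609$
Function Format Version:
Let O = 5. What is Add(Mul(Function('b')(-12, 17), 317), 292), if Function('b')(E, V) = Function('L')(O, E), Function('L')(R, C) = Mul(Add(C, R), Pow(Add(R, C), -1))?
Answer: 609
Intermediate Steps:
Function('L')(R, C) = 1 (Function('L')(R, C) = Mul(Add(C, R), Pow(Add(C, R), -1)) = 1)
Function('b')(E, V) = 1
Add(Mul(Function('b')(-12, 17), 317), 292) = Add(Mul(1, 317), 292) = Add(317, 292) = 609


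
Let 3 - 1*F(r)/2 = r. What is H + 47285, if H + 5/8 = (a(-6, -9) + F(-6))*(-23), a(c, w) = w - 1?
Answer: 376803/8 ≈ 47100.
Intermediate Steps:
F(r) = 6 - 2*r
a(c, w) = -1 + w
H = -1477/8 (H = -5/8 + ((-1 - 9) + (6 - 2*(-6)))*(-23) = -5/8 + (-10 + (6 + 12))*(-23) = -5/8 + (-10 + 18)*(-23) = -5/8 + 8*(-23) = -5/8 - 184 = -1477/8 ≈ -184.63)
H + 47285 = -1477/8 + 47285 = 376803/8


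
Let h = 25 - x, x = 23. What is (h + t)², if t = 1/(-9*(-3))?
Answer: 3025/729 ≈ 4.1495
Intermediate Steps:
t = 1/27 ≈ 0.037037
h = 2 (h = 25 - 1*23 = 25 - 23 = 2)
(h + t)² = (2 + 1/27)² = (55/27)² = 3025/729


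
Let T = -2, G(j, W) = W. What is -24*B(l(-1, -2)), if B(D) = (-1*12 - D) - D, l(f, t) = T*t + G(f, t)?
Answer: 384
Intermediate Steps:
l(f, t) = -t (l(f, t) = -2*t + t = -t)
B(D) = -12 - 2*D (B(D) = (-12 - D) - D = -12 - 2*D)
-24*B(l(-1, -2)) = -24*(-12 - (-2)*(-2)) = -24*(-12 - 2*2) = -24*(-12 - 4) = -24*(-16) = 384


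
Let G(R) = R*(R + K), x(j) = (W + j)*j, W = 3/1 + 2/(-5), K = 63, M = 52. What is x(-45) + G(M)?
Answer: 7888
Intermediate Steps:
W = 13/5 (W = 3*1 + 2*(-⅕) = 3 - ⅖ = 13/5 ≈ 2.6000)
x(j) = j*(13/5 + j) (x(j) = (13/5 + j)*j = j*(13/5 + j))
G(R) = R*(63 + R) (G(R) = R*(R + 63) = R*(63 + R))
x(-45) + G(M) = (⅕)*(-45)*(13 + 5*(-45)) + 52*(63 + 52) = (⅕)*(-45)*(13 - 225) + 52*115 = (⅕)*(-45)*(-212) + 5980 = 1908 + 5980 = 7888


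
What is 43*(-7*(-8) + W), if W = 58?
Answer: 4902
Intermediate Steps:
43*(-7*(-8) + W) = 43*(-7*(-8) + 58) = 43*(56 + 58) = 43*114 = 4902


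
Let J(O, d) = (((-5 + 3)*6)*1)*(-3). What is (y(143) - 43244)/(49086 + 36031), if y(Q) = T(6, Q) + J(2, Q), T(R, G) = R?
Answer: -43202/85117 ≈ -0.50756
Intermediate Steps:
J(O, d) = 36 (J(O, d) = (-2*6*1)*(-3) = -12*1*(-3) = -12*(-3) = 36)
y(Q) = 42 (y(Q) = 6 + 36 = 42)
(y(143) - 43244)/(49086 + 36031) = (42 - 43244)/(49086 + 36031) = -43202/85117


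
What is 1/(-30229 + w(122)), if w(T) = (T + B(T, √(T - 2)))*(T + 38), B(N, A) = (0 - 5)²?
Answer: -1/6709 ≈ -0.00014905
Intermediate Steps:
B(N, A) = 25 (B(N, A) = (-5)² = 25)
w(T) = (25 + T)*(38 + T) (w(T) = (T + 25)*(T + 38) = (25 + T)*(38 + T))
1/(-30229 + w(122)) = 1/(-30229 + (950 + 122² + 63*122)) = 1/(-30229 + (950 + 14884 + 7686)) = 1/(-30229 + 23520) = 1/(-6709) = -1/6709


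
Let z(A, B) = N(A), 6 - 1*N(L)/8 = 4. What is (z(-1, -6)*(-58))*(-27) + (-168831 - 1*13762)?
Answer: -157537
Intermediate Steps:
N(L) = 16 (N(L) = 48 - 8*4 = 48 - 32 = 16)
z(A, B) = 16
(z(-1, -6)*(-58))*(-27) + (-168831 - 1*13762) = (16*(-58))*(-27) + (-168831 - 1*13762) = -928*(-27) + (-168831 - 13762) = 25056 - 182593 = -157537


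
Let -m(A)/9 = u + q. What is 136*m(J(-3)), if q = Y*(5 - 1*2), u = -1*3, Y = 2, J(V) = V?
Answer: -3672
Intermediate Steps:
u = -3
q = 6 (q = 2*(5 - 1*2) = 2*(5 - 2) = 2*3 = 6)
m(A) = -27 (m(A) = -9*(-3 + 6) = -9*3 = -27)
136*m(J(-3)) = 136*(-27) = -3672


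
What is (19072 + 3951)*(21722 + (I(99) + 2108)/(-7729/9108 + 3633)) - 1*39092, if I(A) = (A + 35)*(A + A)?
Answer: 3309804702650430/6616327 ≈ 5.0025e+8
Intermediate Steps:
I(A) = 2*A*(35 + A) (I(A) = (35 + A)*(2*A) = 2*A*(35 + A))
(19072 + 3951)*(21722 + (I(99) + 2108)/(-7729/9108 + 3633)) - 1*39092 = (19072 + 3951)*(21722 + (2*99*(35 + 99) + 2108)/(-7729/9108 + 3633)) - 1*39092 = 23023*(21722 + (2*99*134 + 2108)/(-7729*1/9108 + 3633)) - 39092 = 23023*(21722 + (26532 + 2108)/(-7729/9108 + 3633)) - 39092 = 23023*(21722 + 28640/(33081635/9108)) - 39092 = 23023*(21722 + 28640*(9108/33081635)) - 39092 = 23023*(21722 + 52170624/6616327) - 39092 = 23023*(143772025718/6616327) - 39092 = 3310063348105514/6616327 - 39092 = 3309804702650430/6616327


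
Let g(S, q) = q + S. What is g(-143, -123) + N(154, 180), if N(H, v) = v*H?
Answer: 27454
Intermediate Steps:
N(H, v) = H*v
g(S, q) = S + q
g(-143, -123) + N(154, 180) = (-143 - 123) + 154*180 = -266 + 27720 = 27454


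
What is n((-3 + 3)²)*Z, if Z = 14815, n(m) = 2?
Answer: 29630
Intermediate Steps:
n((-3 + 3)²)*Z = 2*14815 = 29630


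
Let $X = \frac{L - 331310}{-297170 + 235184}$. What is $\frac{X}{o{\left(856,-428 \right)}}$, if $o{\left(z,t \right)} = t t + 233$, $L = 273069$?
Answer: $\frac{58241}{11369286162} \approx 5.1227 \cdot 10^{-6}$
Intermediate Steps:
$o{\left(z,t \right)} = 233 + t^{2}$ ($o{\left(z,t \right)} = t^{2} + 233 = 233 + t^{2}$)
$X = \frac{58241}{61986}$ ($X = \frac{273069 - 331310}{-297170 + 235184} = - \frac{58241}{-61986} = \left(-58241\right) \left(- \frac{1}{61986}\right) = \frac{58241}{61986} \approx 0.93958$)
$\frac{X}{o{\left(856,-428 \right)}} = \frac{58241}{61986 \left(233 + \left(-428\right)^{2}\right)} = \frac{58241}{61986 \left(233 + 183184\right)} = \frac{58241}{61986 \cdot 183417} = \frac{58241}{61986} \cdot \frac{1}{183417} = \frac{58241}{11369286162}$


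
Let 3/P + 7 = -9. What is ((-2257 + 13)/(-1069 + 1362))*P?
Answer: 1683/1172 ≈ 1.4360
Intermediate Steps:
P = -3/16 (P = 3/(-7 - 9) = 3/(-16) = 3*(-1/16) = -3/16 ≈ -0.18750)
((-2257 + 13)/(-1069 + 1362))*P = ((-2257 + 13)/(-1069 + 1362))*(-3/16) = -2244/293*(-3/16) = 1683/1172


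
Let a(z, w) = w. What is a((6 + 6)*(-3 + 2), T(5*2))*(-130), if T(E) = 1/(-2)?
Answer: 65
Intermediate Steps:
T(E) = -½ (T(E) = 1*(-½) = -½)
a((6 + 6)*(-3 + 2), T(5*2))*(-130) = -½*(-130) = 65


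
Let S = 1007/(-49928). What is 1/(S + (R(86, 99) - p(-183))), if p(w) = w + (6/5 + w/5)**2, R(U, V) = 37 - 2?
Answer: -1248200/1292111887 ≈ -0.00096602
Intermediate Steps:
R(U, V) = 35
S = -1007/49928 (S = 1007*(-1/49928) = -1007/49928 ≈ -0.020169)
p(w) = w + (6/5 + w/5)**2 (p(w) = w + (6*(1/5) + w*(1/5))**2 = w + (6/5 + w/5)**2)
1/(S + (R(86, 99) - p(-183))) = 1/(-1007/49928 + (35 - (-183 + (6 - 183)**2/25))) = 1/(-1007/49928 + (35 - (-183 + (1/25)*(-177)**2))) = 1/(-1007/49928 + (35 - (-183 + (1/25)*31329))) = 1/(-1007/49928 + (35 - (-183 + 31329/25))) = 1/(-1007/49928 + (35 - 1*26754/25)) = 1/(-1007/49928 + (35 - 26754/25)) = 1/(-1007/49928 - 25879/25) = 1/(-1292111887/1248200) = -1248200/1292111887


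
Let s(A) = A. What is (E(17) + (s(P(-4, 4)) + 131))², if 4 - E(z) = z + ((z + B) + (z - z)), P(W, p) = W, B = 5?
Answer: 8464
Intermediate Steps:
E(z) = -1 - 2*z (E(z) = 4 - (z + ((z + 5) + (z - z))) = 4 - (z + ((5 + z) + 0)) = 4 - (z + (5 + z)) = 4 - (5 + 2*z) = 4 + (-5 - 2*z) = -1 - 2*z)
(E(17) + (s(P(-4, 4)) + 131))² = ((-1 - 2*17) + (-4 + 131))² = ((-1 - 34) + 127)² = (-35 + 127)² = 92² = 8464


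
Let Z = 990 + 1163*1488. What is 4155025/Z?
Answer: 593575/247362 ≈ 2.3996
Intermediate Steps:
Z = 1731534 (Z = 990 + 1730544 = 1731534)
4155025/Z = 4155025/1731534 = 4155025*(1/1731534) = 593575/247362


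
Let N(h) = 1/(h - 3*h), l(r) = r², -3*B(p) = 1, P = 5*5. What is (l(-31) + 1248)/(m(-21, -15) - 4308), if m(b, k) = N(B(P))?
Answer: -4418/8613 ≈ -0.51295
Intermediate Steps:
P = 25
B(p) = -⅓ (B(p) = -⅓*1 = -⅓)
N(h) = -1/(2*h) (N(h) = 1/(-2*h) = -1/(2*h))
m(b, k) = 3/2 (m(b, k) = -1/(2*(-⅓)) = -½*(-3) = 3/2)
(l(-31) + 1248)/(m(-21, -15) - 4308) = ((-31)² + 1248)/(3/2 - 4308) = (961 + 1248)/(-8613/2) = 2209*(-2/8613) = -4418/8613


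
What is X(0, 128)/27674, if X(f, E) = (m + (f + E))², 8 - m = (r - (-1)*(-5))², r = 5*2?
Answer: 12321/27674 ≈ 0.44522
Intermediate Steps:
r = 10
m = -17 (m = 8 - (10 - (-1)*(-5))² = 8 - (10 - 1*5)² = 8 - (10 - 5)² = 8 - 1*5² = 8 - 1*25 = 8 - 25 = -17)
X(f, E) = (-17 + E + f)² (X(f, E) = (-17 + (f + E))² = (-17 + (E + f))² = (-17 + E + f)²)
X(0, 128)/27674 = (-17 + 128 + 0)²/27674 = 111²*(1/27674) = 12321*(1/27674) = 12321/27674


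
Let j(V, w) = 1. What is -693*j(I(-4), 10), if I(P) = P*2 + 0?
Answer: -693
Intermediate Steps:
I(P) = 2*P (I(P) = 2*P + 0 = 2*P)
-693*j(I(-4), 10) = -693*1 = -693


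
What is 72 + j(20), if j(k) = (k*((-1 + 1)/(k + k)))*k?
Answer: 72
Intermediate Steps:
j(k) = 0 (j(k) = (k*(0/((2*k))))*k = (k*(0*(1/(2*k))))*k = (k*0)*k = 0*k = 0)
72 + j(20) = 72 + 0 = 72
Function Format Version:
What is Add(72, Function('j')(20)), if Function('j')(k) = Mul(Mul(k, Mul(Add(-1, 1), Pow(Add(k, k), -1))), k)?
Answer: 72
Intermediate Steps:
Function('j')(k) = 0 (Function('j')(k) = Mul(Mul(k, Mul(0, Pow(Mul(2, k), -1))), k) = Mul(Mul(k, Mul(0, Mul(Rational(1, 2), Pow(k, -1)))), k) = Mul(Mul(k, 0), k) = Mul(0, k) = 0)
Add(72, Function('j')(20)) = Add(72, 0) = 72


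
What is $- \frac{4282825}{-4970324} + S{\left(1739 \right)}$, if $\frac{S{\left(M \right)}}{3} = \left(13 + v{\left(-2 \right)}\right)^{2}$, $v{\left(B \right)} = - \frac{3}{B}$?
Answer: $\frac{784828672}{1242581} \approx 631.61$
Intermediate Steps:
$S{\left(M \right)} = \frac{2523}{4}$ ($S{\left(M \right)} = 3 \left(13 - \frac{3}{-2}\right)^{2} = 3 \left(13 - - \frac{3}{2}\right)^{2} = 3 \left(13 + \frac{3}{2}\right)^{2} = 3 \left(\frac{29}{2}\right)^{2} = 3 \cdot \frac{841}{4} = \frac{2523}{4}$)
$- \frac{4282825}{-4970324} + S{\left(1739 \right)} = - \frac{4282825}{-4970324} + \frac{2523}{4} = \left(-4282825\right) \left(- \frac{1}{4970324}\right) + \frac{2523}{4} = \frac{4282825}{4970324} + \frac{2523}{4} = \frac{784828672}{1242581}$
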